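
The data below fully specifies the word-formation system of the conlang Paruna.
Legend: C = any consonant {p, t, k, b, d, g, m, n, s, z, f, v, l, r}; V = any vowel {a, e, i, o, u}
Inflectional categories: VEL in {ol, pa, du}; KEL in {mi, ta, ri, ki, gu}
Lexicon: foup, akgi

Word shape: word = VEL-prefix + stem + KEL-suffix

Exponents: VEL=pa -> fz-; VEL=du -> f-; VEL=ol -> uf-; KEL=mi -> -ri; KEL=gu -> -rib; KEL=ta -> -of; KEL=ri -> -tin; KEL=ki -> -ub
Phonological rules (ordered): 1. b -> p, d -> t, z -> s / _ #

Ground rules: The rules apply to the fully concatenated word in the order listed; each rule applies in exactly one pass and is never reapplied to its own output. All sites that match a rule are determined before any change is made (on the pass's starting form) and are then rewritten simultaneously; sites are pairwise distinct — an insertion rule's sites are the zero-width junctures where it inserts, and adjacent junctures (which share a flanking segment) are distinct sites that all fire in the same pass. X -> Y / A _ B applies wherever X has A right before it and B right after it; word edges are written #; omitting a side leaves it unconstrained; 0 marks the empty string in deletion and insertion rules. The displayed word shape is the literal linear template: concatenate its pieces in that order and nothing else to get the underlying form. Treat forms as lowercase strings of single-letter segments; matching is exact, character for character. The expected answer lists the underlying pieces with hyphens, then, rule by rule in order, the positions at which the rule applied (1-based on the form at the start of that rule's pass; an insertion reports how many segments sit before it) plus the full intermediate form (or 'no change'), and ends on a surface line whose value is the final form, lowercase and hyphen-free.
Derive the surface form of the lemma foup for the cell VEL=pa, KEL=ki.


underlying: fz-foup-ub
1. b -> p, d -> t, z -> s / _ #: fires at position(s) 8: fzfoupup
surface: fzfoupup


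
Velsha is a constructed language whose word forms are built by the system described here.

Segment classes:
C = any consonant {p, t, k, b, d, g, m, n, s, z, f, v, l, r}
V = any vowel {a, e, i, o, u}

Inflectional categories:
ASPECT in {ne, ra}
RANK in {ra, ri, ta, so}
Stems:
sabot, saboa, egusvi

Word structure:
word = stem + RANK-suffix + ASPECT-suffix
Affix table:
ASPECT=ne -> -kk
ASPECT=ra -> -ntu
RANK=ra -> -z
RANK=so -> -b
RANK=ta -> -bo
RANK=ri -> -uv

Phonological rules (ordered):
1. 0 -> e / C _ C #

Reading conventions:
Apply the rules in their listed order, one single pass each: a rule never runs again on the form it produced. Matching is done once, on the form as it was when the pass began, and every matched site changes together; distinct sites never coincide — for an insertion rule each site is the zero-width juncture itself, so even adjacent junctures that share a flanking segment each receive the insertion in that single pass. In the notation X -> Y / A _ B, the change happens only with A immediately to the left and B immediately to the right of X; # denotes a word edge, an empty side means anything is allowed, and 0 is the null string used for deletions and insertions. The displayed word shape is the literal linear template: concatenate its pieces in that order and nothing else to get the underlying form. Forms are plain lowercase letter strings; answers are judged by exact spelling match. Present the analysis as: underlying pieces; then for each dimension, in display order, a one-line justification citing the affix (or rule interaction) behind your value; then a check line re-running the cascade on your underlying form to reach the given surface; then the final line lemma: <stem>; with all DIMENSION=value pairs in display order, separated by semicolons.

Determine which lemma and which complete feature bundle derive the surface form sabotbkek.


underlying: sabot-b-kk
ASPECT=ne - signalled by the affix -kk
RANK=so - signalled by the affix -b
check: sabotbkk -> sabotbkek
lemma: sabot; ASPECT=ne; RANK=so


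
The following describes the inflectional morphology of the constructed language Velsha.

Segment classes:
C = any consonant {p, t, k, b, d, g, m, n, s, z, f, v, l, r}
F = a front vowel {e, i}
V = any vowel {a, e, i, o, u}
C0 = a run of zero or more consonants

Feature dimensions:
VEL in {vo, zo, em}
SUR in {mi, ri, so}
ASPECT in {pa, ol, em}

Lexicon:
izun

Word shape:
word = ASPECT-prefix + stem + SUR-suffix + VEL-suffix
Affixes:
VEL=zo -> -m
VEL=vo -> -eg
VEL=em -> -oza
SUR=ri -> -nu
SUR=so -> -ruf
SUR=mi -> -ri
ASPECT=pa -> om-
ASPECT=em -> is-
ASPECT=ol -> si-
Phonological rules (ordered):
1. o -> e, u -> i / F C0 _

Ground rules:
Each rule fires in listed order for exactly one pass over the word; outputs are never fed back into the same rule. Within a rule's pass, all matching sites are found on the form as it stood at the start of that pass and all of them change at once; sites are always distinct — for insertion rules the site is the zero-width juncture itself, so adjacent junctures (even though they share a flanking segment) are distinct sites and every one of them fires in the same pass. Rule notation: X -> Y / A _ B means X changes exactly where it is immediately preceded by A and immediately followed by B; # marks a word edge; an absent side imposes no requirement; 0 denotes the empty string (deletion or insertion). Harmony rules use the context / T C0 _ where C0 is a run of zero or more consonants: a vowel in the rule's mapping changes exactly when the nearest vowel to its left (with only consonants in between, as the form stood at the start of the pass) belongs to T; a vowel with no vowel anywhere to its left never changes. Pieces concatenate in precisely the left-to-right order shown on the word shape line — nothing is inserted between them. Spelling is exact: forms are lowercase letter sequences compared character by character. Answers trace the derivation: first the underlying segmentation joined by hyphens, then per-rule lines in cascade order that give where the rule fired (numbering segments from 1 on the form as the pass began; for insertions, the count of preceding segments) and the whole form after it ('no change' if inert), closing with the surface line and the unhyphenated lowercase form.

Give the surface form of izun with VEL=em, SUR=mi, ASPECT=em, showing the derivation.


underlying: is-izun-ri-oza
1. o -> e, u -> i / F C0 _: fires at position(s) 5, 9: isizinrieza
surface: isizinrieza


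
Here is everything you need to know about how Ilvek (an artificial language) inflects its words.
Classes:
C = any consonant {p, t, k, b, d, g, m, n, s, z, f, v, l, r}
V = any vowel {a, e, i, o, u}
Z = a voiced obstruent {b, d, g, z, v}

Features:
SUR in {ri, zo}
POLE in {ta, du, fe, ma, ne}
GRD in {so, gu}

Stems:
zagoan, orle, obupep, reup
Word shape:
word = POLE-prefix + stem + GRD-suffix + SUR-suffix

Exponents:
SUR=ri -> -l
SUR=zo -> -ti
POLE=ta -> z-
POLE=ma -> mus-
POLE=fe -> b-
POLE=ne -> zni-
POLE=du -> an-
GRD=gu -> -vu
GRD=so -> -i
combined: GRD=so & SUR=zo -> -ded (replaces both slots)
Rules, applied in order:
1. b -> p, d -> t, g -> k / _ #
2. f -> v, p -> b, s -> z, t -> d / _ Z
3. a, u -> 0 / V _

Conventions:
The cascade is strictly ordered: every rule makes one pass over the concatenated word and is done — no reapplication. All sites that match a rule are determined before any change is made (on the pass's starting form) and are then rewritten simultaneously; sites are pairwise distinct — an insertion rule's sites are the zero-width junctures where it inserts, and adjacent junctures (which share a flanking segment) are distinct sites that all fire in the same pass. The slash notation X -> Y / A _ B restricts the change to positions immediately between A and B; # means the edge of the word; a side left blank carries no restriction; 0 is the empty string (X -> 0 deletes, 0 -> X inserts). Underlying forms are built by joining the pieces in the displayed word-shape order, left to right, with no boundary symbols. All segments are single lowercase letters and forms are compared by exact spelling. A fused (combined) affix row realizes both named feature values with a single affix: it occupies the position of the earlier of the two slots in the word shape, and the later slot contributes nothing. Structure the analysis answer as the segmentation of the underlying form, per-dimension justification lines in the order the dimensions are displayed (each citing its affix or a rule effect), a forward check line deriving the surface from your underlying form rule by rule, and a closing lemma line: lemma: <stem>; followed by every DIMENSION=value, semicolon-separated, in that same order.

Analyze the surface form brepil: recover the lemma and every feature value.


underlying: b-reup-i-l
SUR=ri - signalled by the affix -l
POLE=fe - signalled by the affix b-
GRD=so - signalled by the affix -i
check: breupil -> breupil -> breupil -> brepil
lemma: reup; SUR=ri; POLE=fe; GRD=so


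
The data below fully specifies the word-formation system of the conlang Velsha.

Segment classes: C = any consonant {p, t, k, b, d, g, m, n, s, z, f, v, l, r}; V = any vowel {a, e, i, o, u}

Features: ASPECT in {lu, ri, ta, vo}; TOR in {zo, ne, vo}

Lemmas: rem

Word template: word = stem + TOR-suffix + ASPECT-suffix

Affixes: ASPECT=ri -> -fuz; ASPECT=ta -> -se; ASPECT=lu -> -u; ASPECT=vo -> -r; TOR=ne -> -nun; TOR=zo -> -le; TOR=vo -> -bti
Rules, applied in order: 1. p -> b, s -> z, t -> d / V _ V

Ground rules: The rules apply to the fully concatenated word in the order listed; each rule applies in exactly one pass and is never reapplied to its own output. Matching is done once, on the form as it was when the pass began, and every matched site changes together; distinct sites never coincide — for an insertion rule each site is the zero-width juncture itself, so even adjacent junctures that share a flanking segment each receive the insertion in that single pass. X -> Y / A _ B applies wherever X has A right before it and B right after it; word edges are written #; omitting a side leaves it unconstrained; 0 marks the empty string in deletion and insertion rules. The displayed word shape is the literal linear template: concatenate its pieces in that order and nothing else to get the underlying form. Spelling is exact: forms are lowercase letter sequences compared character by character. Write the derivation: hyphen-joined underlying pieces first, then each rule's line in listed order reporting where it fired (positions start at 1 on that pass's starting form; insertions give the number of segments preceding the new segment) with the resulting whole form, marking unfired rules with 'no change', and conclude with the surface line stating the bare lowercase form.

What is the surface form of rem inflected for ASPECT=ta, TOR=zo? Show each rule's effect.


underlying: rem-le-se
1. p -> b, s -> z, t -> d / V _ V: fires at position(s) 6: remleze
surface: remleze


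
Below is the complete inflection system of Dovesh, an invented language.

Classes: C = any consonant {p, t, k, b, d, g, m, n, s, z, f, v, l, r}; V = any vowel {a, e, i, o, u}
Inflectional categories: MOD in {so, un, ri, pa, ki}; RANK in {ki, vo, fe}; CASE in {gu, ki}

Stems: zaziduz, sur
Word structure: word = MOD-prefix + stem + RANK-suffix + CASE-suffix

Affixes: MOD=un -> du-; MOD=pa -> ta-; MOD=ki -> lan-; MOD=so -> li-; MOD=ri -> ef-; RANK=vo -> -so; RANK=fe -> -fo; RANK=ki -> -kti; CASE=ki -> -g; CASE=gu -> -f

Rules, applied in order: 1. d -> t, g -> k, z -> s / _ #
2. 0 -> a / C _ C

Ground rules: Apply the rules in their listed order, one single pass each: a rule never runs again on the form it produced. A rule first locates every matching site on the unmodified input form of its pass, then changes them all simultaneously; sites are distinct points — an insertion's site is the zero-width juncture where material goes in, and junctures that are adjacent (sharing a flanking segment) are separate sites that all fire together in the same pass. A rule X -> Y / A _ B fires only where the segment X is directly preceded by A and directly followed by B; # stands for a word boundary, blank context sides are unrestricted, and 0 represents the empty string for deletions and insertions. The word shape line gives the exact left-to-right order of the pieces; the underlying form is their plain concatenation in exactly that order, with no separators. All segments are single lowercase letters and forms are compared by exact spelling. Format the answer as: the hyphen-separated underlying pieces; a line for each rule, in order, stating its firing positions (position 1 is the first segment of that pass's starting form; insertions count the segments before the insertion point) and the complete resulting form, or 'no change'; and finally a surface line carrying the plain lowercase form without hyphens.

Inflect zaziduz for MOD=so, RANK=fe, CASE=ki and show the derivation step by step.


underlying: li-zaziduz-fo-g
1. d -> t, g -> k, z -> s / _ #: fires at position(s) 12: lizaziduzfok
2. 0 -> a / C _ C: inserts after position(s) 9: lizaziduzafok
surface: lizaziduzafok


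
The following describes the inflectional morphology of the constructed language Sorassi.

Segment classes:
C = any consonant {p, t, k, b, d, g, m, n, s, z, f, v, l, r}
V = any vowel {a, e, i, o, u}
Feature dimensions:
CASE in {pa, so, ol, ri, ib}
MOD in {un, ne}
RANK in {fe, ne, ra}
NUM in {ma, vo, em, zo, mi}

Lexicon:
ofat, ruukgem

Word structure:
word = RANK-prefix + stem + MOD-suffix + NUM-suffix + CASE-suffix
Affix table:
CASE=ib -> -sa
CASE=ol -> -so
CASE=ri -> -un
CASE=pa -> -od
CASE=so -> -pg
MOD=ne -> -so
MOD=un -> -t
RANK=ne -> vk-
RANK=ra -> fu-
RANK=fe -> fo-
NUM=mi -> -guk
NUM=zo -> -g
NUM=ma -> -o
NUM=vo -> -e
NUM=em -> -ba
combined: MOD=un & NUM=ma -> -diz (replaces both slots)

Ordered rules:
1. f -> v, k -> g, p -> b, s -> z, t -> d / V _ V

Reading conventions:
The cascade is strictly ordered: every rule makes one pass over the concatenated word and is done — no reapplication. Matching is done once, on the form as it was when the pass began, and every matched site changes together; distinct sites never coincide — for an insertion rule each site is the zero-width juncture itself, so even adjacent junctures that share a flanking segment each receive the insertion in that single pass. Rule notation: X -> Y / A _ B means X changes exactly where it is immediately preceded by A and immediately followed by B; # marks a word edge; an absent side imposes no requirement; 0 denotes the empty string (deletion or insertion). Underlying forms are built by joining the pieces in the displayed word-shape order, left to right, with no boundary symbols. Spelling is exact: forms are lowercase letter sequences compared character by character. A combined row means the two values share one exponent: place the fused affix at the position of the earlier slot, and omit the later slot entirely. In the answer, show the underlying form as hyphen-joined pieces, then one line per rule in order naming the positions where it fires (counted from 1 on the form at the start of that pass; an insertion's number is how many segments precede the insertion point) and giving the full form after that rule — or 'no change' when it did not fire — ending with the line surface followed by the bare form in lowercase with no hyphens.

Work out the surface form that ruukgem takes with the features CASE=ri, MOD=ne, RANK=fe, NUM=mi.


underlying: fo-ruukgem-so-guk-un
1. f -> v, k -> g, p -> b, s -> z, t -> d / V _ V: fires at position(s) 14: foruukgemsogugun
surface: foruukgemsogugun


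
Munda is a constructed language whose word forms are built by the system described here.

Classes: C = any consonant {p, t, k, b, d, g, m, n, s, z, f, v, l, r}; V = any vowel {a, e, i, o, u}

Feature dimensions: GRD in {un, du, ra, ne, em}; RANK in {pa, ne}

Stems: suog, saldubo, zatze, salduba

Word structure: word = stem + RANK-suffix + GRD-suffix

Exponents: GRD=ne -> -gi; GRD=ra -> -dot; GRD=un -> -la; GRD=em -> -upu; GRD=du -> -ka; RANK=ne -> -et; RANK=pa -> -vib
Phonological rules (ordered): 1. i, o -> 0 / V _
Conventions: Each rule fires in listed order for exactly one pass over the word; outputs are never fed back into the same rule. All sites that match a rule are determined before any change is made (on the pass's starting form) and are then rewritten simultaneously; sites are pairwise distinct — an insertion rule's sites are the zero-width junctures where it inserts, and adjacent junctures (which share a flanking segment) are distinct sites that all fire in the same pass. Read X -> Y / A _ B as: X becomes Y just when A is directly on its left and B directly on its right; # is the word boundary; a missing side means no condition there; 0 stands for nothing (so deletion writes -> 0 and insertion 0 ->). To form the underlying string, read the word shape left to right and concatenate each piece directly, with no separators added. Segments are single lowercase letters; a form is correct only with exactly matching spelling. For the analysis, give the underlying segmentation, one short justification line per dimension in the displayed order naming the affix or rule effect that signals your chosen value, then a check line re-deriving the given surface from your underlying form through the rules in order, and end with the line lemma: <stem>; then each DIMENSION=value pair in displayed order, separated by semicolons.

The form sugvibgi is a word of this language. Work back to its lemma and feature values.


underlying: suog-vib-gi
GRD=ne - signalled by the affix -gi
RANK=pa - signalled by the affix -vib
check: suogvibgi -> sugvibgi
lemma: suog; GRD=ne; RANK=pa


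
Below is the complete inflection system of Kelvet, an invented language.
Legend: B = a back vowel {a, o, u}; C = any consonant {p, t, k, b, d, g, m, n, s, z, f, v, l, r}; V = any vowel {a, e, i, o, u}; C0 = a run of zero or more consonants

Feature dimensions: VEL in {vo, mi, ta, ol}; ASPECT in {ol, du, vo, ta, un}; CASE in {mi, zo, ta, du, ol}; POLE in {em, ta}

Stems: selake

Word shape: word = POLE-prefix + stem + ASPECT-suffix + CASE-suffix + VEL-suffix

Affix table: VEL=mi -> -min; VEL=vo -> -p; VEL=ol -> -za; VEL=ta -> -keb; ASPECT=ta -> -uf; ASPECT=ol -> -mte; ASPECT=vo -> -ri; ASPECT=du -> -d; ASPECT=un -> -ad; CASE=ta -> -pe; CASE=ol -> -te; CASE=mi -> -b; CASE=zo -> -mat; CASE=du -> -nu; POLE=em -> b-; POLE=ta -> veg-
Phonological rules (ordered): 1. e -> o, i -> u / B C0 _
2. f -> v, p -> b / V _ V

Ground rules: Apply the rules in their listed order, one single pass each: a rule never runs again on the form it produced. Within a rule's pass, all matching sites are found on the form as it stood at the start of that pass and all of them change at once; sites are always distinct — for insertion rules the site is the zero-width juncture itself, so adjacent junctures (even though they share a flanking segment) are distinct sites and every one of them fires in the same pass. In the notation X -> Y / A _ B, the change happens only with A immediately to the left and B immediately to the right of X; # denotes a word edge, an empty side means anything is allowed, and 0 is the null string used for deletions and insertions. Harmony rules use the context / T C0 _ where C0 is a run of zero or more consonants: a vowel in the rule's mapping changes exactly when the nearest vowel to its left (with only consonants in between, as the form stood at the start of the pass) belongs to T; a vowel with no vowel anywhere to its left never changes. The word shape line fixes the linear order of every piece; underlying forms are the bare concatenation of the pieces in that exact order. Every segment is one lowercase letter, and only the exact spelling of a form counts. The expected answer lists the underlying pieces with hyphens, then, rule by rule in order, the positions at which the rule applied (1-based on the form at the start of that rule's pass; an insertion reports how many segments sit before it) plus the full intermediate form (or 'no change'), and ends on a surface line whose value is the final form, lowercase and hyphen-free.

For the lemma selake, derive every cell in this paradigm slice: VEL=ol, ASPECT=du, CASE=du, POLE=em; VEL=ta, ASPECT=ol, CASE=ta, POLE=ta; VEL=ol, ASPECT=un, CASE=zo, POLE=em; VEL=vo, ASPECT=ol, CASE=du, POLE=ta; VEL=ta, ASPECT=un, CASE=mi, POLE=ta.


cell VEL=ol, ASPECT=du, CASE=du, POLE=em:
underlying: b-selake-d-nu-za
1. e -> o, i -> u / B C0 _: fires at position(s) 7: bselakodnuza
2. f -> v, p -> b / V _ V: no change
surface: bselakodnuza

cell VEL=ta, ASPECT=ol, CASE=ta, POLE=ta:
underlying: veg-selake-mte-pe-keb
1. e -> o, i -> u / B C0 _: fires at position(s) 9: vegselakomtepekeb
2. f -> v, p -> b / V _ V: fires at position(s) 13: vegselakomtebekeb
surface: vegselakomtebekeb

cell VEL=ol, ASPECT=un, CASE=zo, POLE=em:
underlying: b-selake-ad-mat-za
1. e -> o, i -> u / B C0 _: fires at position(s) 7: bselakoadmatza
2. f -> v, p -> b / V _ V: no change
surface: bselakoadmatza

cell VEL=vo, ASPECT=ol, CASE=du, POLE=ta:
underlying: veg-selake-mte-nu-p
1. e -> o, i -> u / B C0 _: fires at position(s) 9: vegselakomtenup
2. f -> v, p -> b / V _ V: no change
surface: vegselakomtenup

cell VEL=ta, ASPECT=un, CASE=mi, POLE=ta:
underlying: veg-selake-ad-b-keb
1. e -> o, i -> u / B C0 _: fires at position(s) 9, 14: vegselakoadbkob
2. f -> v, p -> b / V _ V: no change
surface: vegselakoadbkob


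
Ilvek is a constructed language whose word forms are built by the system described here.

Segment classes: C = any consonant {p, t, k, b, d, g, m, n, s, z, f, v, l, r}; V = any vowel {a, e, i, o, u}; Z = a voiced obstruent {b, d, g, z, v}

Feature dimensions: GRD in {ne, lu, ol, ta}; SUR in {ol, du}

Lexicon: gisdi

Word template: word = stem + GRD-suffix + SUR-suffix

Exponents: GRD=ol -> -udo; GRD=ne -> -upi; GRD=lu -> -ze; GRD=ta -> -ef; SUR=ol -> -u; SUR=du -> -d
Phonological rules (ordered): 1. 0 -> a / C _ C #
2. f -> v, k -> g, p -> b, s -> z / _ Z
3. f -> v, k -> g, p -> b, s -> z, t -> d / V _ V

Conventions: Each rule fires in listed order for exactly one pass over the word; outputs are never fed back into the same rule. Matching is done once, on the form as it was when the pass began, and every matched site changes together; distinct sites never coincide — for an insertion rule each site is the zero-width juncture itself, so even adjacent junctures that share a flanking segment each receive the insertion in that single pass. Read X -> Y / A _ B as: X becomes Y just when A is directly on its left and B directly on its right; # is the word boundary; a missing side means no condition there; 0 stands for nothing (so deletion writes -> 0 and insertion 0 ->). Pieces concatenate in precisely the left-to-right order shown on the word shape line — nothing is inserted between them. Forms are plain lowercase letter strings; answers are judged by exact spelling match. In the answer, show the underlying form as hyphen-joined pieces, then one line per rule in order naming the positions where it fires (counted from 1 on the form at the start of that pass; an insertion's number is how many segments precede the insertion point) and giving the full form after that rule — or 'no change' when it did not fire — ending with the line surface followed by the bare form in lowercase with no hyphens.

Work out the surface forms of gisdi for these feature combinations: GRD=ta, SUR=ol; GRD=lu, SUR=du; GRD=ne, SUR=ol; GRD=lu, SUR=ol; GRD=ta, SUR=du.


cell GRD=ta, SUR=ol:
underlying: gisdi-ef-u
1. 0 -> a / C _ C #: no change
2. f -> v, k -> g, p -> b, s -> z / _ Z: fires at position(s) 3: gizdiefu
3. f -> v, k -> g, p -> b, s -> z, t -> d / V _ V: fires at position(s) 7: gizdievu
surface: gizdievu

cell GRD=lu, SUR=du:
underlying: gisdi-ze-d
1. 0 -> a / C _ C #: no change
2. f -> v, k -> g, p -> b, s -> z / _ Z: fires at position(s) 3: gizdized
3. f -> v, k -> g, p -> b, s -> z, t -> d / V _ V: no change
surface: gizdized

cell GRD=ne, SUR=ol:
underlying: gisdi-upi-u
1. 0 -> a / C _ C #: no change
2. f -> v, k -> g, p -> b, s -> z / _ Z: fires at position(s) 3: gizdiupiu
3. f -> v, k -> g, p -> b, s -> z, t -> d / V _ V: fires at position(s) 7: gizdiubiu
surface: gizdiubiu

cell GRD=lu, SUR=ol:
underlying: gisdi-ze-u
1. 0 -> a / C _ C #: no change
2. f -> v, k -> g, p -> b, s -> z / _ Z: fires at position(s) 3: gizdizeu
3. f -> v, k -> g, p -> b, s -> z, t -> d / V _ V: no change
surface: gizdizeu

cell GRD=ta, SUR=du:
underlying: gisdi-ef-d
1. 0 -> a / C _ C #: inserts after position(s) 7: gisdiefad
2. f -> v, k -> g, p -> b, s -> z / _ Z: fires at position(s) 3: gizdiefad
3. f -> v, k -> g, p -> b, s -> z, t -> d / V _ V: fires at position(s) 7: gizdievad
surface: gizdievad


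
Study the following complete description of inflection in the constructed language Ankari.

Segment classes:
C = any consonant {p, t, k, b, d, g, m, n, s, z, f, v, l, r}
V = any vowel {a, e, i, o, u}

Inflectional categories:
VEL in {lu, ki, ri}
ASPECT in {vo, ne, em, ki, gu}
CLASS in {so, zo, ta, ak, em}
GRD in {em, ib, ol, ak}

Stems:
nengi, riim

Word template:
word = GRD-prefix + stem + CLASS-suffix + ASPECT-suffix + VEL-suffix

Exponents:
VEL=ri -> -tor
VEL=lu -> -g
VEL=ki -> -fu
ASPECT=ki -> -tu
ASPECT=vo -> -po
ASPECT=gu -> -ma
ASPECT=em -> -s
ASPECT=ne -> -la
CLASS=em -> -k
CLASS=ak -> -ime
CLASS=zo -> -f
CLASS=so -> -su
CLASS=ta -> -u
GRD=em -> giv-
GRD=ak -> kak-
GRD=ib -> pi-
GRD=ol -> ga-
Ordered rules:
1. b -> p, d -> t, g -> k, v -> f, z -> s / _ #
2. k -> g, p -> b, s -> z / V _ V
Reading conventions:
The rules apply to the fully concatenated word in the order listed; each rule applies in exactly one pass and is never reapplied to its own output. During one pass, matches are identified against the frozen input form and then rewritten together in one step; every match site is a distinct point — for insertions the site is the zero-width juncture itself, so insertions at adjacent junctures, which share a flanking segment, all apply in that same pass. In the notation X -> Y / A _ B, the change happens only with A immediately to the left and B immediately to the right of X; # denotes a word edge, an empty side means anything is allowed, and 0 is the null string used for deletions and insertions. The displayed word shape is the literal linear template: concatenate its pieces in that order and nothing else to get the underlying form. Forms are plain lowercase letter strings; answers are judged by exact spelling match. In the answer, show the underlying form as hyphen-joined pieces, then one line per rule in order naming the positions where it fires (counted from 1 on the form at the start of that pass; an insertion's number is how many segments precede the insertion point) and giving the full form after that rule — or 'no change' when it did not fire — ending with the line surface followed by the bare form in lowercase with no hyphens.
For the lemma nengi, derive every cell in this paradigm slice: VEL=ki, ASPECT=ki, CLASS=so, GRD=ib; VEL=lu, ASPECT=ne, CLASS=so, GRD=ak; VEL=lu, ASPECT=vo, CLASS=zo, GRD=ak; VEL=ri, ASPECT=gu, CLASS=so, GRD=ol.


cell VEL=ki, ASPECT=ki, CLASS=so, GRD=ib:
underlying: pi-nengi-su-tu-fu
1. b -> p, d -> t, g -> k, v -> f, z -> s / _ #: no change
2. k -> g, p -> b, s -> z / V _ V: fires at position(s) 8: pinengizutufu
surface: pinengizutufu

cell VEL=lu, ASPECT=ne, CLASS=so, GRD=ak:
underlying: kak-nengi-su-la-g
1. b -> p, d -> t, g -> k, v -> f, z -> s / _ #: fires at position(s) 13: kaknengisulak
2. k -> g, p -> b, s -> z / V _ V: fires at position(s) 9: kaknengizulak
surface: kaknengizulak

cell VEL=lu, ASPECT=vo, CLASS=zo, GRD=ak:
underlying: kak-nengi-f-po-g
1. b -> p, d -> t, g -> k, v -> f, z -> s / _ #: fires at position(s) 12: kaknengifpok
2. k -> g, p -> b, s -> z / V _ V: no change
surface: kaknengifpok

cell VEL=ri, ASPECT=gu, CLASS=so, GRD=ol:
underlying: ga-nengi-su-ma-tor
1. b -> p, d -> t, g -> k, v -> f, z -> s / _ #: no change
2. k -> g, p -> b, s -> z / V _ V: fires at position(s) 8: ganengizumator
surface: ganengizumator


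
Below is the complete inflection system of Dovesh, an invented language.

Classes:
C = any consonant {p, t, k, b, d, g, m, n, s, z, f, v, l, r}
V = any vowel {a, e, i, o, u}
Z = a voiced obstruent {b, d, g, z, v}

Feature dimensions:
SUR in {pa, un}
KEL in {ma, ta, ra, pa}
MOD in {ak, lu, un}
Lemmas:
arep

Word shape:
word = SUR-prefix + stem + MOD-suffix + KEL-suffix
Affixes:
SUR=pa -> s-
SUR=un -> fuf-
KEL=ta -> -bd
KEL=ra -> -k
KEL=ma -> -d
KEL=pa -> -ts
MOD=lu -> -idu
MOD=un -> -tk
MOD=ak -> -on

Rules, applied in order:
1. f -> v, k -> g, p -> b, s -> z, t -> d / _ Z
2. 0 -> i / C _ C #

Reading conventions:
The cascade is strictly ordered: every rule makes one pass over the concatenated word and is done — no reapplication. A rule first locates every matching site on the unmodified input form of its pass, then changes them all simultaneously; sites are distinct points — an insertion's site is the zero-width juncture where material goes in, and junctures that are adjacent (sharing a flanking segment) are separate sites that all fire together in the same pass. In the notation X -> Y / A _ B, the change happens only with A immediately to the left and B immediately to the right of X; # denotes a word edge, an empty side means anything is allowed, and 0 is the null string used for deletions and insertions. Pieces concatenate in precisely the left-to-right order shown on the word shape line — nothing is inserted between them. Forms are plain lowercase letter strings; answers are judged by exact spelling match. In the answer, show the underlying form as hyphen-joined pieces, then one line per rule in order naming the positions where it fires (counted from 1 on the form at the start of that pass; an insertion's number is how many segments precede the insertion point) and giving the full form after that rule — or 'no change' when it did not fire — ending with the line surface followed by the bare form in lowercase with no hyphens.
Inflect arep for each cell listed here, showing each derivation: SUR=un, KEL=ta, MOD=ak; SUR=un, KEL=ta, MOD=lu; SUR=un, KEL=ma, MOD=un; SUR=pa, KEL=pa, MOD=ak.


cell SUR=un, KEL=ta, MOD=ak:
underlying: fuf-arep-on-bd
1. f -> v, k -> g, p -> b, s -> z, t -> d / _ Z: no change
2. 0 -> i / C _ C #: inserts after position(s) 10: fufareponbid
surface: fufareponbid

cell SUR=un, KEL=ta, MOD=lu:
underlying: fuf-arep-idu-bd
1. f -> v, k -> g, p -> b, s -> z, t -> d / _ Z: no change
2. 0 -> i / C _ C #: inserts after position(s) 11: fufarepidubid
surface: fufarepidubid

cell SUR=un, KEL=ma, MOD=un:
underlying: fuf-arep-tk-d
1. f -> v, k -> g, p -> b, s -> z, t -> d / _ Z: fires at position(s) 9: fufareptgd
2. 0 -> i / C _ C #: inserts after position(s) 9: fufareptgid
surface: fufareptgid

cell SUR=pa, KEL=pa, MOD=ak:
underlying: s-arep-on-ts
1. f -> v, k -> g, p -> b, s -> z, t -> d / _ Z: no change
2. 0 -> i / C _ C #: inserts after position(s) 8: sarepontis
surface: sarepontis


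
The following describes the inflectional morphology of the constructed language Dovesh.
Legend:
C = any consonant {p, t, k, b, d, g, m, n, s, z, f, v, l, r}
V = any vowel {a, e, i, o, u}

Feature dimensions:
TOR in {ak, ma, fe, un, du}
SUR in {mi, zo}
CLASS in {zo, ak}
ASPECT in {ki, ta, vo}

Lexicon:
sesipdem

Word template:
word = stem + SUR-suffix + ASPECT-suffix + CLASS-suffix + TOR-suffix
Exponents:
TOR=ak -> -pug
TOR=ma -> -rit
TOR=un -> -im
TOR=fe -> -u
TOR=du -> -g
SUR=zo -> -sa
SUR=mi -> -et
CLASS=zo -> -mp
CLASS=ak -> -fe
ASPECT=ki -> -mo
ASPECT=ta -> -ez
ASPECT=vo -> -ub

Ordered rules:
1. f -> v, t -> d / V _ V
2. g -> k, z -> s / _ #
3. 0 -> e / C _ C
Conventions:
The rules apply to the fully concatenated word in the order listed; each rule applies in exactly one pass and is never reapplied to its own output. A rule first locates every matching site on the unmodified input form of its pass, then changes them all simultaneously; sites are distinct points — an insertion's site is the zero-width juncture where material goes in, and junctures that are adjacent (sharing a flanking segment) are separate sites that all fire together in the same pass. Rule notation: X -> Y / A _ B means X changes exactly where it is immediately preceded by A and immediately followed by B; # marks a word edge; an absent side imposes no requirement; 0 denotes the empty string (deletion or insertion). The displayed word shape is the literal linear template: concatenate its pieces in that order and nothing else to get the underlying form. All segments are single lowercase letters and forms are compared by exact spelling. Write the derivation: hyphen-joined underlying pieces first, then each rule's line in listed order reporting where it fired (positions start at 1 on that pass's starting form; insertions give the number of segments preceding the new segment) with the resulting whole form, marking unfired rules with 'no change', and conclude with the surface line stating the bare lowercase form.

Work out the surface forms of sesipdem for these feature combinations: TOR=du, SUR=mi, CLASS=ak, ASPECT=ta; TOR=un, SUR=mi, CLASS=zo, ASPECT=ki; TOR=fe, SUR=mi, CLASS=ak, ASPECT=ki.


cell TOR=du, SUR=mi, CLASS=ak, ASPECT=ta:
underlying: sesipdem-et-ez-fe-g
1. f -> v, t -> d / V _ V: fires at position(s) 10: sesipdemedezfeg
2. g -> k, z -> s / _ #: fires at position(s) 15: sesipdemedezfek
3. 0 -> e / C _ C: inserts after position(s) 5, 12: sesipedemedezefek
surface: sesipedemedezefek

cell TOR=un, SUR=mi, CLASS=zo, ASPECT=ki:
underlying: sesipdem-et-mo-mp-im
1. f -> v, t -> d / V _ V: no change
2. g -> k, z -> s / _ #: no change
3. 0 -> e / C _ C: inserts after position(s) 5, 10, 13: sesipedemetemomepim
surface: sesipedemetemomepim

cell TOR=fe, SUR=mi, CLASS=ak, ASPECT=ki:
underlying: sesipdem-et-mo-fe-u
1. f -> v, t -> d / V _ V: fires at position(s) 13: sesipdemetmoveu
2. g -> k, z -> s / _ #: no change
3. 0 -> e / C _ C: inserts after position(s) 5, 10: sesipedemetemoveu
surface: sesipedemetemoveu


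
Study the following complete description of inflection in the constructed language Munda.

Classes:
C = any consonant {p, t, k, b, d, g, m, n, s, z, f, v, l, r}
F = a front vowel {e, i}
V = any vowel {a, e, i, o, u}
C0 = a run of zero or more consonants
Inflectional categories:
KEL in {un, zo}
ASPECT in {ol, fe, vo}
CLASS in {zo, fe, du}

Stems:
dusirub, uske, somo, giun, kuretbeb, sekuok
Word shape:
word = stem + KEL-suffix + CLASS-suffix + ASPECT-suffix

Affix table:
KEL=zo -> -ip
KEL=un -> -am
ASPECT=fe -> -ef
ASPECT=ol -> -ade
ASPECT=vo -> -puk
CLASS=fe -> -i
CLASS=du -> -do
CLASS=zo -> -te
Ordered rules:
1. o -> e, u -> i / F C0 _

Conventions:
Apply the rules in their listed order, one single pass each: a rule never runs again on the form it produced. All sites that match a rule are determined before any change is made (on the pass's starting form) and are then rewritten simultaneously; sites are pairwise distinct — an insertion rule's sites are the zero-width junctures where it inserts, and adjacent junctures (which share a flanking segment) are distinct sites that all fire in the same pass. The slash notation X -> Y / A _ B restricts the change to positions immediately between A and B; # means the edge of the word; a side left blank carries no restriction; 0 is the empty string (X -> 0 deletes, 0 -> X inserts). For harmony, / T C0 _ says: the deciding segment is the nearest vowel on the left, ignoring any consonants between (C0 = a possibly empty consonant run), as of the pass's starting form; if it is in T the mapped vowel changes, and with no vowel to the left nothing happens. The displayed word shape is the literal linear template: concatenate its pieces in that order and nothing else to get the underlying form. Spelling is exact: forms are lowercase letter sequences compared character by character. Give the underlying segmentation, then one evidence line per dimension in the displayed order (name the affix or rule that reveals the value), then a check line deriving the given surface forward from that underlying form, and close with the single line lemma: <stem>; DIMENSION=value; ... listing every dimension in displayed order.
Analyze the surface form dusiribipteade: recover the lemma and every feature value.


underlying: dusirub-ip-te-ade
KEL=zo - signalled by the affix -ip
ASPECT=ol - signalled by the affix -ade
CLASS=zo - signalled by the affix -te
check: dusirubipteade -> dusiribipteade
lemma: dusirub; KEL=zo; ASPECT=ol; CLASS=zo


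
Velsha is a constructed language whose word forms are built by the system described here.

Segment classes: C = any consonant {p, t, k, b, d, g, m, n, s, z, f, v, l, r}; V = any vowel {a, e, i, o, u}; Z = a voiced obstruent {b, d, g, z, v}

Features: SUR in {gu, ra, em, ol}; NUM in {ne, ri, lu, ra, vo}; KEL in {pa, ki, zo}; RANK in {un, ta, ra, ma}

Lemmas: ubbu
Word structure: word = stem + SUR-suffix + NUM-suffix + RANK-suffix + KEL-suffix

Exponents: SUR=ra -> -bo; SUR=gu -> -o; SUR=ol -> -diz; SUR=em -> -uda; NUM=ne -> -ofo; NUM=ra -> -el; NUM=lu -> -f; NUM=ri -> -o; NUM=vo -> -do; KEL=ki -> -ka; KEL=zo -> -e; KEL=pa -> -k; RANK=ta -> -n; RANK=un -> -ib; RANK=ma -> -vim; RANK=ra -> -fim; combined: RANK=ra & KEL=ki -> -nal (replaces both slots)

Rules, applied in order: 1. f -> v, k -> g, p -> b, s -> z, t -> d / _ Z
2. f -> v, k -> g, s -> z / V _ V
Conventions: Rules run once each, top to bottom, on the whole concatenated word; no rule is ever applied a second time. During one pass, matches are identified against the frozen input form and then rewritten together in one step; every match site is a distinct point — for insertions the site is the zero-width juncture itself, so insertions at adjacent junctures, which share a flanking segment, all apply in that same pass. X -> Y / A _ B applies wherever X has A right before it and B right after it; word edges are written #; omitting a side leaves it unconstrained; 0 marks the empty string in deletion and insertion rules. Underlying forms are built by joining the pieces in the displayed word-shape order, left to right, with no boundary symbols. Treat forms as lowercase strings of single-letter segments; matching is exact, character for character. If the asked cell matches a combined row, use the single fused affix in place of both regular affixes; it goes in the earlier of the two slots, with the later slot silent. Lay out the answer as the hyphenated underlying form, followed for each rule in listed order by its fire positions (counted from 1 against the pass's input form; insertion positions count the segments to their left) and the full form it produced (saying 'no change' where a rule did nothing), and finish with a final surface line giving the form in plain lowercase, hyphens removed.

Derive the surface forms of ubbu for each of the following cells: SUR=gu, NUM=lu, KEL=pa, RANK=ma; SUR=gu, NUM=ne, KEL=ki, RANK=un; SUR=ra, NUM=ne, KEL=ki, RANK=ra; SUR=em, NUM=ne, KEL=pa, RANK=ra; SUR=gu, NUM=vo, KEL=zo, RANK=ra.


cell SUR=gu, NUM=lu, KEL=pa, RANK=ma:
underlying: ubbu-o-f-vim-k
1. f -> v, k -> g, p -> b, s -> z, t -> d / _ Z: fires at position(s) 6: ubbuovvimk
2. f -> v, k -> g, s -> z / V _ V: no change
surface: ubbuovvimk

cell SUR=gu, NUM=ne, KEL=ki, RANK=un:
underlying: ubbu-o-ofo-ib-ka
1. f -> v, k -> g, p -> b, s -> z, t -> d / _ Z: no change
2. f -> v, k -> g, s -> z / V _ V: fires at position(s) 7: ubbuoovoibka
surface: ubbuoovoibka

cell SUR=ra, NUM=ne, KEL=ki, RANK=ra:
underlying: ubbu-bo-ofo-nal
1. f -> v, k -> g, p -> b, s -> z, t -> d / _ Z: no change
2. f -> v, k -> g, s -> z / V _ V: fires at position(s) 8: ubbuboovonal
surface: ubbuboovonal

cell SUR=em, NUM=ne, KEL=pa, RANK=ra:
underlying: ubbu-uda-ofo-fim-k
1. f -> v, k -> g, p -> b, s -> z, t -> d / _ Z: no change
2. f -> v, k -> g, s -> z / V _ V: fires at position(s) 9, 11: ubbuudaovovimk
surface: ubbuudaovovimk

cell SUR=gu, NUM=vo, KEL=zo, RANK=ra:
underlying: ubbu-o-do-fim-e
1. f -> v, k -> g, p -> b, s -> z, t -> d / _ Z: no change
2. f -> v, k -> g, s -> z / V _ V: fires at position(s) 8: ubbuodovime
surface: ubbuodovime


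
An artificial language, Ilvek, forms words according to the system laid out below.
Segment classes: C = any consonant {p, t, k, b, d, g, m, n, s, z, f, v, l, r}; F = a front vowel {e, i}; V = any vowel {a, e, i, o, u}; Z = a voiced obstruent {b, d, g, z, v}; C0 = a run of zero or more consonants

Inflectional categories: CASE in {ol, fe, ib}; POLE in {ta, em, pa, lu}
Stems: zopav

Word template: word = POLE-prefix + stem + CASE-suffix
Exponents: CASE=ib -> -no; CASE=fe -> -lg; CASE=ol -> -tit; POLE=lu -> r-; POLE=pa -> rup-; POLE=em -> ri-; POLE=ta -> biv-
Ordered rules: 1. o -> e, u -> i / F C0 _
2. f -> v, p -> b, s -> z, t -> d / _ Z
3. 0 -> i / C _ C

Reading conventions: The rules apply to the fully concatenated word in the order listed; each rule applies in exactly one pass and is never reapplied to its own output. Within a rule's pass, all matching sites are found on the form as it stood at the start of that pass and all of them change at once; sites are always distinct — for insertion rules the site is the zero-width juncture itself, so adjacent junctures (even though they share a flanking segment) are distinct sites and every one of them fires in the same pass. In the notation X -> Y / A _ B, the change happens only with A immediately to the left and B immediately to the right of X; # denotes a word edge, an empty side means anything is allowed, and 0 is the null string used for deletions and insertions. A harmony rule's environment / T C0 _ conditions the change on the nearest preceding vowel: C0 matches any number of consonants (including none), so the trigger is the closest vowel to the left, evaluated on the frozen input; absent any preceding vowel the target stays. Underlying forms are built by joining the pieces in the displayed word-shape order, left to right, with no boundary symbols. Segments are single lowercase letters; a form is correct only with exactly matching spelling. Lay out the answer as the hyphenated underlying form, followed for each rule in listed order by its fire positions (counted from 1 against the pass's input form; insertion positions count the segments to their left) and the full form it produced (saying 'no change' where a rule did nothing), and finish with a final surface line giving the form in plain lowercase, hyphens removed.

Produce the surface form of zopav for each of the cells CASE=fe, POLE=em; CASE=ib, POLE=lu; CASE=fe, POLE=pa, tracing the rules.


cell CASE=fe, POLE=em:
underlying: ri-zopav-lg
1. o -> e, u -> i / F C0 _: fires at position(s) 4: rizepavlg
2. f -> v, p -> b, s -> z, t -> d / _ Z: no change
3. 0 -> i / C _ C: inserts after position(s) 7, 8: rizepavilig
surface: rizepavilig

cell CASE=ib, POLE=lu:
underlying: r-zopav-no
1. o -> e, u -> i / F C0 _: no change
2. f -> v, p -> b, s -> z, t -> d / _ Z: no change
3. 0 -> i / C _ C: inserts after position(s) 1, 6: rizopavino
surface: rizopavino

cell CASE=fe, POLE=pa:
underlying: rup-zopav-lg
1. o -> e, u -> i / F C0 _: no change
2. f -> v, p -> b, s -> z, t -> d / _ Z: fires at position(s) 3: rubzopavlg
3. 0 -> i / C _ C: inserts after position(s) 3, 8, 9: rubizopavilig
surface: rubizopavilig
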